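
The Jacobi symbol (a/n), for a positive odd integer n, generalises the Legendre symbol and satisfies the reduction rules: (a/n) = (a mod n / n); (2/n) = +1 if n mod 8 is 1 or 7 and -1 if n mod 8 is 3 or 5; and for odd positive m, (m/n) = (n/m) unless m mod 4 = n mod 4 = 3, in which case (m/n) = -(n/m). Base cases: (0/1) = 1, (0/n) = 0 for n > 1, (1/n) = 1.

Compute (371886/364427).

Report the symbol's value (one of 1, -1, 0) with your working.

(371886/364427): 371886 mod 364427 = 7459, so (371886/364427) = (7459/364427)
flip (7459/364427) -> (364427/7459): both odd, 7459 mod 4 = 3, 364427 mod 4 = 3, so the flip contributes -1; sign now -1
(364427/7459): 364427 mod 7459 = 6395, so (364427/7459) = (6395/7459)
flip (6395/7459) -> (7459/6395): both odd, 6395 mod 4 = 3, 7459 mod 4 = 3, so the flip contributes -1; sign now +1
(7459/6395): 7459 mod 6395 = 1064, so (7459/6395) = (1064/6395)
factor out 2^3: 1064 = 2^3·133; with 6395 mod 8 = 3, (2/6395) = -1; sign now -1; continue with (133/6395)
flip (133/6395) -> (6395/133): both odd, 133 mod 4 = 1, 6395 mod 4 = 3, so the flip contributes +1; sign now -1
(6395/133): 6395 mod 133 = 11, so (6395/133) = (11/133)
flip (11/133) -> (133/11): both odd, 11 mod 4 = 3, 133 mod 4 = 1, so the flip contributes +1; sign now -1
(133/11): 133 mod 11 = 1, so (133/11) = (1/11)
reached (1/11) = 1, so the symbol is -1

-1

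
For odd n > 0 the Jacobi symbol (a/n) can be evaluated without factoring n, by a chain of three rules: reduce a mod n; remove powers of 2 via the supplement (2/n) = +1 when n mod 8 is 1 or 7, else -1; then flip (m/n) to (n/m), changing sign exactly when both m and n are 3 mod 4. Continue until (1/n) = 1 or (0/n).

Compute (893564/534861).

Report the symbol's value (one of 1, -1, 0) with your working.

1

(893564/534861) = (358703/534861)   [reduce mod 534861]
reciprocity: (358703/534861) = +1·(534861/358703) since 358703 mod 4 = 3, 534861 mod 4 = 1; sign now +1
(534861/358703) = (176158/358703)   [reduce mod 358703]
176158 = 2^1·88079; (2/358703) = +1 since 358703 mod 8 = 7, so (176158/358703) = (+1)^1·(88079/358703); sign now +1
reciprocity: (88079/358703) = -1·(358703/88079) since 88079 mod 4 = 3, 358703 mod 4 = 3; sign now -1
(358703/88079) = (6387/88079)   [reduce mod 88079]
reciprocity: (6387/88079) = -1·(88079/6387) since 6387 mod 4 = 3, 88079 mod 4 = 3; sign now +1
(88079/6387) = (5048/6387)   [reduce mod 6387]
5048 = 2^3·631; (2/6387) = -1 since 6387 mod 8 = 3, so (5048/6387) = (-1)^3·(631/6387); sign now -1
reciprocity: (631/6387) = -1·(6387/631) since 631 mod 4 = 3, 6387 mod 4 = 3; sign now +1
(6387/631) = (77/631)   [reduce mod 631]
reciprocity: (77/631) = +1·(631/77) since 77 mod 4 = 1, 631 mod 4 = 3; sign now +1
(631/77) = (15/77)   [reduce mod 77]
reciprocity: (15/77) = +1·(77/15) since 15 mod 4 = 3, 77 mod 4 = 1; sign now +1
(77/15) = (2/15)   [reduce mod 15]
2 = 2^1·1; (2/15) = +1 since 15 mod 8 = 7, so (2/15) = (+1)^1·(1/15); sign now +1
(1/15) = 1; final value = sign = +1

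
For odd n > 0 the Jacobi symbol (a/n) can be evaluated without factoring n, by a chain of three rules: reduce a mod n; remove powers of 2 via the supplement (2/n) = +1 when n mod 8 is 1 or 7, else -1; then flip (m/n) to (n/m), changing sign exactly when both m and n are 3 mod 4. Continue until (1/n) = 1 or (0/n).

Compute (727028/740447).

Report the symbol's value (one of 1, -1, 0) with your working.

1

727028 = 2^2·181757; (2/740447) = +1 since 740447 mod 8 = 7, so (727028/740447) = (+1)^2·(181757/740447); sign now +1
reciprocity: (181757/740447) = +1·(740447/181757) since 181757 mod 4 = 1, 740447 mod 4 = 3; sign now +1
(740447/181757) = (13419/181757)   [reduce mod 181757]
reciprocity: (13419/181757) = +1·(181757/13419) since 13419 mod 4 = 3, 181757 mod 4 = 1; sign now +1
(181757/13419) = (7310/13419)   [reduce mod 13419]
7310 = 2^1·3655; (2/13419) = -1 since 13419 mod 8 = 3, so (7310/13419) = (-1)^1·(3655/13419); sign now -1
reciprocity: (3655/13419) = -1·(13419/3655) since 3655 mod 4 = 3, 13419 mod 4 = 3; sign now +1
(13419/3655) = (2454/3655)   [reduce mod 3655]
2454 = 2^1·1227; (2/3655) = +1 since 3655 mod 8 = 7, so (2454/3655) = (+1)^1·(1227/3655); sign now +1
reciprocity: (1227/3655) = -1·(3655/1227) since 1227 mod 4 = 3, 3655 mod 4 = 3; sign now -1
(3655/1227) = (1201/1227)   [reduce mod 1227]
reciprocity: (1201/1227) = +1·(1227/1201) since 1201 mod 4 = 1, 1227 mod 4 = 3; sign now -1
(1227/1201) = (26/1201)   [reduce mod 1201]
26 = 2^1·13; (2/1201) = +1 since 1201 mod 8 = 1, so (26/1201) = (+1)^1·(13/1201); sign now -1
reciprocity: (13/1201) = +1·(1201/13) since 13 mod 4 = 1, 1201 mod 4 = 1; sign now -1
(1201/13) = (5/13)   [reduce mod 13]
reciprocity: (5/13) = +1·(13/5) since 5 mod 4 = 1, 13 mod 4 = 1; sign now -1
(13/5) = (3/5)   [reduce mod 5]
reciprocity: (3/5) = +1·(5/3) since 3 mod 4 = 3, 5 mod 4 = 1; sign now -1
(5/3) = (2/3)   [reduce mod 3]
2 = 2^1·1; (2/3) = -1 since 3 mod 8 = 3, so (2/3) = (-1)^1·(1/3); sign now +1
(1/3) = 1; final value = sign = +1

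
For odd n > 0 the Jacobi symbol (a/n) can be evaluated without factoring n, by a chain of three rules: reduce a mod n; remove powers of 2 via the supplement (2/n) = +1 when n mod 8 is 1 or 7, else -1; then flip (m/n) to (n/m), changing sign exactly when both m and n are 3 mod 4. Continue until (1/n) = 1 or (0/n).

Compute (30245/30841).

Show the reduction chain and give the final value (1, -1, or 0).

reciprocity: (30245/30841) = +1·(30841/30245) since 30245 mod 4 = 1, 30841 mod 4 = 1; sign now +1
(30841/30245) = (596/30245)   [reduce mod 30245]
596 = 2^2·149; (2/30245) = -1 since 30245 mod 8 = 5, so (596/30245) = (-1)^2·(149/30245); sign now +1
reciprocity: (149/30245) = +1·(30245/149) since 149 mod 4 = 1, 30245 mod 4 = 1; sign now +1
(30245/149) = (147/149)   [reduce mod 149]
reciprocity: (147/149) = +1·(149/147) since 147 mod 4 = 3, 149 mod 4 = 1; sign now +1
(149/147) = (2/147)   [reduce mod 147]
2 = 2^1·1; (2/147) = -1 since 147 mod 8 = 3, so (2/147) = (-1)^1·(1/147); sign now -1
(1/147) = 1; final value = sign = -1

-1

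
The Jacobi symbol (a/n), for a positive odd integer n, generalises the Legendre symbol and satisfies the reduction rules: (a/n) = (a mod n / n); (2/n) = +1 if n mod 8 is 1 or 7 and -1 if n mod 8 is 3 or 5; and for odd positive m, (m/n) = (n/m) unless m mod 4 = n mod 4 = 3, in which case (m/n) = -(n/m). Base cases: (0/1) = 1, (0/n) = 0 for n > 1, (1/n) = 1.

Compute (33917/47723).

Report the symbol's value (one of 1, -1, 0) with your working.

reciprocity: (33917/47723) = +1·(47723/33917) since 33917 mod 4 = 1, 47723 mod 4 = 3; sign now +1
(47723/33917) = (13806/33917)   [reduce mod 33917]
13806 = 2^1·6903; (2/33917) = -1 since 33917 mod 8 = 5, so (13806/33917) = (-1)^1·(6903/33917); sign now -1
reciprocity: (6903/33917) = +1·(33917/6903) since 6903 mod 4 = 3, 33917 mod 4 = 1; sign now -1
(33917/6903) = (6305/6903)   [reduce mod 6903]
reciprocity: (6305/6903) = +1·(6903/6305) since 6305 mod 4 = 1, 6903 mod 4 = 3; sign now -1
(6903/6305) = (598/6305)   [reduce mod 6305]
598 = 2^1·299; (2/6305) = +1 since 6305 mod 8 = 1, so (598/6305) = (+1)^1·(299/6305); sign now -1
reciprocity: (299/6305) = +1·(6305/299) since 299 mod 4 = 3, 6305 mod 4 = 1; sign now -1
(6305/299) = (26/299)   [reduce mod 299]
26 = 2^1·13; (2/299) = -1 since 299 mod 8 = 3, so (26/299) = (-1)^1·(13/299); sign now +1
reciprocity: (13/299) = +1·(299/13) since 13 mod 4 = 1, 299 mod 4 = 3; sign now +1
(299/13) = (0/13)   [reduce mod 13]
(0/13) = 0   [gcd(a, n) > 1]; final value = 0

0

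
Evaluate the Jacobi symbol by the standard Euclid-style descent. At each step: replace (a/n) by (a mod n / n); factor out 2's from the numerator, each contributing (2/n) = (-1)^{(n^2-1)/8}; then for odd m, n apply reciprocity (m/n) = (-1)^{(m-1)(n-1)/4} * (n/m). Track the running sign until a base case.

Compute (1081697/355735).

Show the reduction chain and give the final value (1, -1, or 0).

-1

(1081697/355735): 1081697 mod 355735 = 14492, so (1081697/355735) = (14492/355735)
factor out 2^2: 14492 = 2^2·3623; with 355735 mod 8 = 7, (2/355735) = +1; sign now +1; continue with (3623/355735)
flip (3623/355735) -> (355735/3623): both odd, 3623 mod 4 = 3, 355735 mod 4 = 3, so the flip contributes -1; sign now -1
(355735/3623): 355735 mod 3623 = 681, so (355735/3623) = (681/3623)
flip (681/3623) -> (3623/681): both odd, 681 mod 4 = 1, 3623 mod 4 = 3, so the flip contributes +1; sign now -1
(3623/681): 3623 mod 681 = 218, so (3623/681) = (218/681)
factor out 2^1: 218 = 2^1·109; with 681 mod 8 = 1, (2/681) = +1; sign now -1; continue with (109/681)
flip (109/681) -> (681/109): both odd, 109 mod 4 = 1, 681 mod 4 = 1, so the flip contributes +1; sign now -1
(681/109): 681 mod 109 = 27, so (681/109) = (27/109)
flip (27/109) -> (109/27): both odd, 27 mod 4 = 3, 109 mod 4 = 1, so the flip contributes +1; sign now -1
(109/27): 109 mod 27 = 1, so (109/27) = (1/27)
reached (1/27) = 1, so the symbol is -1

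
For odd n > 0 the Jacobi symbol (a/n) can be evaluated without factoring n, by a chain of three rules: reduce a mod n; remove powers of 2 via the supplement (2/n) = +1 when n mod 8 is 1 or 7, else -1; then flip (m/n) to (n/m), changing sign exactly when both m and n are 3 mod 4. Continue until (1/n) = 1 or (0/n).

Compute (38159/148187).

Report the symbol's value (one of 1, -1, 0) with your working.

reciprocity: (38159/148187) = -1·(148187/38159) since 38159 mod 4 = 3, 148187 mod 4 = 3; sign now -1
(148187/38159) = (33710/38159)   [reduce mod 38159]
33710 = 2^1·16855; (2/38159) = +1 since 38159 mod 8 = 7, so (33710/38159) = (+1)^1·(16855/38159); sign now -1
reciprocity: (16855/38159) = -1·(38159/16855) since 16855 mod 4 = 3, 38159 mod 4 = 3; sign now +1
(38159/16855) = (4449/16855)   [reduce mod 16855]
reciprocity: (4449/16855) = +1·(16855/4449) since 4449 mod 4 = 1, 16855 mod 4 = 3; sign now +1
(16855/4449) = (3508/4449)   [reduce mod 4449]
3508 = 2^2·877; (2/4449) = +1 since 4449 mod 8 = 1, so (3508/4449) = (+1)^2·(877/4449); sign now +1
reciprocity: (877/4449) = +1·(4449/877) since 877 mod 4 = 1, 4449 mod 4 = 1; sign now +1
(4449/877) = (64/877)   [reduce mod 877]
64 = 2^6·1; (2/877) = -1 since 877 mod 8 = 5, so (64/877) = (-1)^6·(1/877); sign now +1
(1/877) = 1; final value = sign = +1

1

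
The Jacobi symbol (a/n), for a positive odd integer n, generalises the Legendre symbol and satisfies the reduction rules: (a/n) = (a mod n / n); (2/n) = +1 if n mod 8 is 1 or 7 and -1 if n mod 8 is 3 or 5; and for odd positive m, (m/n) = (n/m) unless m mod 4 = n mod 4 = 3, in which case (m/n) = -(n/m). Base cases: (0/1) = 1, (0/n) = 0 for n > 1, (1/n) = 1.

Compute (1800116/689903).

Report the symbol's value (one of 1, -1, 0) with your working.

-1

(1800116/689903) = (420310/689903)   [reduce mod 689903]
420310 = 2^1·210155; (2/689903) = +1 since 689903 mod 8 = 7, so (420310/689903) = (+1)^1·(210155/689903); sign now +1
reciprocity: (210155/689903) = -1·(689903/210155) since 210155 mod 4 = 3, 689903 mod 4 = 3; sign now -1
(689903/210155) = (59438/210155)   [reduce mod 210155]
59438 = 2^1·29719; (2/210155) = -1 since 210155 mod 8 = 3, so (59438/210155) = (-1)^1·(29719/210155); sign now +1
reciprocity: (29719/210155) = -1·(210155/29719) since 29719 mod 4 = 3, 210155 mod 4 = 3; sign now -1
(210155/29719) = (2122/29719)   [reduce mod 29719]
2122 = 2^1·1061; (2/29719) = +1 since 29719 mod 8 = 7, so (2122/29719) = (+1)^1·(1061/29719); sign now -1
reciprocity: (1061/29719) = +1·(29719/1061) since 1061 mod 4 = 1, 29719 mod 4 = 3; sign now -1
(29719/1061) = (11/1061)   [reduce mod 1061]
reciprocity: (11/1061) = +1·(1061/11) since 11 mod 4 = 3, 1061 mod 4 = 1; sign now -1
(1061/11) = (5/11)   [reduce mod 11]
reciprocity: (5/11) = +1·(11/5) since 5 mod 4 = 1, 11 mod 4 = 3; sign now -1
(11/5) = (1/5)   [reduce mod 5]
(1/5) = 1; final value = sign = -1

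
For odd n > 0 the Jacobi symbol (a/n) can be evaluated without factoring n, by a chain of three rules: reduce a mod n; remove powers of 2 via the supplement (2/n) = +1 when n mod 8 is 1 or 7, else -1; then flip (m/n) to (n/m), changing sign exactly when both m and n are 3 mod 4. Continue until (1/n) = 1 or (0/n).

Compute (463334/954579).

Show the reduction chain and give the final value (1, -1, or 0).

463334 = 2^1·231667; (2/954579) = -1 since 954579 mod 8 = 3, so (463334/954579) = (-1)^1·(231667/954579); sign now -1
reciprocity: (231667/954579) = -1·(954579/231667) since 231667 mod 4 = 3, 954579 mod 4 = 3; sign now +1
(954579/231667) = (27911/231667)   [reduce mod 231667]
reciprocity: (27911/231667) = -1·(231667/27911) since 27911 mod 4 = 3, 231667 mod 4 = 3; sign now -1
(231667/27911) = (8379/27911)   [reduce mod 27911]
reciprocity: (8379/27911) = -1·(27911/8379) since 8379 mod 4 = 3, 27911 mod 4 = 3; sign now +1
(27911/8379) = (2774/8379)   [reduce mod 8379]
2774 = 2^1·1387; (2/8379) = -1 since 8379 mod 8 = 3, so (2774/8379) = (-1)^1·(1387/8379); sign now -1
reciprocity: (1387/8379) = -1·(8379/1387) since 1387 mod 4 = 3, 8379 mod 4 = 3; sign now +1
(8379/1387) = (57/1387)   [reduce mod 1387]
reciprocity: (57/1387) = +1·(1387/57) since 57 mod 4 = 1, 1387 mod 4 = 3; sign now +1
(1387/57) = (19/57)   [reduce mod 57]
reciprocity: (19/57) = +1·(57/19) since 19 mod 4 = 3, 57 mod 4 = 1; sign now +1
(57/19) = (0/19)   [reduce mod 19]
(0/19) = 0   [gcd(a, n) > 1]; final value = 0

0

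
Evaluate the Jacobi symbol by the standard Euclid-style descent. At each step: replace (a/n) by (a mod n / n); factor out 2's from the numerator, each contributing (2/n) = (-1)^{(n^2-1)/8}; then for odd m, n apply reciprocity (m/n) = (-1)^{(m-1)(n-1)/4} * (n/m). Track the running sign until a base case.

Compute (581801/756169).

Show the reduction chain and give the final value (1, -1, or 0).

-1

flip (581801/756169) -> (756169/581801): both odd, 581801 mod 4 = 1, 756169 mod 4 = 1, so the flip contributes +1; sign now +1
(756169/581801): 756169 mod 581801 = 174368, so (756169/581801) = (174368/581801)
factor out 2^5: 174368 = 2^5·5449; with 581801 mod 8 = 1, (2/581801) = +1; sign now +1; continue with (5449/581801)
flip (5449/581801) -> (581801/5449): both odd, 5449 mod 4 = 1, 581801 mod 4 = 1, so the flip contributes +1; sign now +1
(581801/5449): 581801 mod 5449 = 4207, so (581801/5449) = (4207/5449)
flip (4207/5449) -> (5449/4207): both odd, 4207 mod 4 = 3, 5449 mod 4 = 1, so the flip contributes +1; sign now +1
(5449/4207): 5449 mod 4207 = 1242, so (5449/4207) = (1242/4207)
factor out 2^1: 1242 = 2^1·621; with 4207 mod 8 = 7, (2/4207) = +1; sign now +1; continue with (621/4207)
flip (621/4207) -> (4207/621): both odd, 621 mod 4 = 1, 4207 mod 4 = 3, so the flip contributes +1; sign now +1
(4207/621): 4207 mod 621 = 481, so (4207/621) = (481/621)
flip (481/621) -> (621/481): both odd, 481 mod 4 = 1, 621 mod 4 = 1, so the flip contributes +1; sign now +1
(621/481): 621 mod 481 = 140, so (621/481) = (140/481)
factor out 2^2: 140 = 2^2·35; with 481 mod 8 = 1, (2/481) = +1; sign now +1; continue with (35/481)
flip (35/481) -> (481/35): both odd, 35 mod 4 = 3, 481 mod 4 = 1, so the flip contributes +1; sign now +1
(481/35): 481 mod 35 = 26, so (481/35) = (26/35)
factor out 2^1: 26 = 2^1·13; with 35 mod 8 = 3, (2/35) = -1; sign now -1; continue with (13/35)
flip (13/35) -> (35/13): both odd, 13 mod 4 = 1, 35 mod 4 = 3, so the flip contributes +1; sign now -1
(35/13): 35 mod 13 = 9, so (35/13) = (9/13)
flip (9/13) -> (13/9): both odd, 9 mod 4 = 1, 13 mod 4 = 1, so the flip contributes +1; sign now -1
(13/9): 13 mod 9 = 4, so (13/9) = (4/9)
factor out 2^2: 4 = 2^2·1; with 9 mod 8 = 1, (2/9) = +1; sign now -1; continue with (1/9)
reached (1/9) = 1, so the symbol is -1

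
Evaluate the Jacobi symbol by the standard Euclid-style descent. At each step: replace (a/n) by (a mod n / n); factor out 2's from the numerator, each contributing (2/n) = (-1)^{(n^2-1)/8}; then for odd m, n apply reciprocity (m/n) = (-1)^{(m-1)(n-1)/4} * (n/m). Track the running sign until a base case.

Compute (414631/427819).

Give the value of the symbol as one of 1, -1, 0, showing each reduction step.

flip (414631/427819) -> (427819/414631): both odd, 414631 mod 4 = 3, 427819 mod 4 = 3, so the flip contributes -1; sign now -1
(427819/414631): 427819 mod 414631 = 13188, so (427819/414631) = (13188/414631)
factor out 2^2: 13188 = 2^2·3297; with 414631 mod 8 = 7, (2/414631) = +1; sign now -1; continue with (3297/414631)
flip (3297/414631) -> (414631/3297): both odd, 3297 mod 4 = 1, 414631 mod 4 = 3, so the flip contributes +1; sign now -1
(414631/3297): 414631 mod 3297 = 2506, so (414631/3297) = (2506/3297)
factor out 2^1: 2506 = 2^1·1253; with 3297 mod 8 = 1, (2/3297) = +1; sign now -1; continue with (1253/3297)
flip (1253/3297) -> (3297/1253): both odd, 1253 mod 4 = 1, 3297 mod 4 = 1, so the flip contributes +1; sign now -1
(3297/1253): 3297 mod 1253 = 791, so (3297/1253) = (791/1253)
flip (791/1253) -> (1253/791): both odd, 791 mod 4 = 3, 1253 mod 4 = 1, so the flip contributes +1; sign now -1
(1253/791): 1253 mod 791 = 462, so (1253/791) = (462/791)
factor out 2^1: 462 = 2^1·231; with 791 mod 8 = 7, (2/791) = +1; sign now -1; continue with (231/791)
flip (231/791) -> (791/231): both odd, 231 mod 4 = 3, 791 mod 4 = 3, so the flip contributes -1; sign now +1
(791/231): 791 mod 231 = 98, so (791/231) = (98/231)
factor out 2^1: 98 = 2^1·49; with 231 mod 8 = 7, (2/231) = +1; sign now +1; continue with (49/231)
flip (49/231) -> (231/49): both odd, 49 mod 4 = 1, 231 mod 4 = 3, so the flip contributes +1; sign now +1
(231/49): 231 mod 49 = 35, so (231/49) = (35/49)
flip (35/49) -> (49/35): both odd, 35 mod 4 = 3, 49 mod 4 = 1, so the flip contributes +1; sign now +1
(49/35): 49 mod 35 = 14, so (49/35) = (14/35)
factor out 2^1: 14 = 2^1·7; with 35 mod 8 = 3, (2/35) = -1; sign now -1; continue with (7/35)
flip (7/35) -> (35/7): both odd, 7 mod 4 = 3, 35 mod 4 = 3, so the flip contributes -1; sign now +1
(35/7): 35 mod 7 = 0, so (35/7) = (0/7)
reached (0/7); gcd(a, n) > 1, so (0/7) = 0 and the symbol is 0

0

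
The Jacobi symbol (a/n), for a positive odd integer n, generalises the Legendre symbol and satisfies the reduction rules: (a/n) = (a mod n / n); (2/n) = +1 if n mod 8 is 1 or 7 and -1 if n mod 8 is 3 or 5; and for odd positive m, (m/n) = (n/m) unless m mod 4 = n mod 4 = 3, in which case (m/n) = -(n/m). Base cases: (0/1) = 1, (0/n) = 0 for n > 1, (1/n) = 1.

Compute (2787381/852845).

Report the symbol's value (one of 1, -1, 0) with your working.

(2787381/852845) = (228846/852845)   [reduce mod 852845]
228846 = 2^1·114423; (2/852845) = -1 since 852845 mod 8 = 5, so (228846/852845) = (-1)^1·(114423/852845); sign now -1
reciprocity: (114423/852845) = +1·(852845/114423) since 114423 mod 4 = 3, 852845 mod 4 = 1; sign now -1
(852845/114423) = (51884/114423)   [reduce mod 114423]
51884 = 2^2·12971; (2/114423) = +1 since 114423 mod 8 = 7, so (51884/114423) = (+1)^2·(12971/114423); sign now -1
reciprocity: (12971/114423) = -1·(114423/12971) since 12971 mod 4 = 3, 114423 mod 4 = 3; sign now +1
(114423/12971) = (10655/12971)   [reduce mod 12971]
reciprocity: (10655/12971) = -1·(12971/10655) since 10655 mod 4 = 3, 12971 mod 4 = 3; sign now -1
(12971/10655) = (2316/10655)   [reduce mod 10655]
2316 = 2^2·579; (2/10655) = +1 since 10655 mod 8 = 7, so (2316/10655) = (+1)^2·(579/10655); sign now -1
reciprocity: (579/10655) = -1·(10655/579) since 579 mod 4 = 3, 10655 mod 4 = 3; sign now +1
(10655/579) = (233/579)   [reduce mod 579]
reciprocity: (233/579) = +1·(579/233) since 233 mod 4 = 1, 579 mod 4 = 3; sign now +1
(579/233) = (113/233)   [reduce mod 233]
reciprocity: (113/233) = +1·(233/113) since 113 mod 4 = 1, 233 mod 4 = 1; sign now +1
(233/113) = (7/113)   [reduce mod 113]
reciprocity: (7/113) = +1·(113/7) since 7 mod 4 = 3, 113 mod 4 = 1; sign now +1
(113/7) = (1/7)   [reduce mod 7]
(1/7) = 1; final value = sign = +1

1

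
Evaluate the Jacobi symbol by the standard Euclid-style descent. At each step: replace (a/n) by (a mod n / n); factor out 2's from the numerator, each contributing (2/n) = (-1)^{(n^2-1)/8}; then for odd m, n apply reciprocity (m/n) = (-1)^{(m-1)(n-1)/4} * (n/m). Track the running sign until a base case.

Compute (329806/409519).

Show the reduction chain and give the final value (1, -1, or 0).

329806 = 2^1·164903; (2/409519) = +1 since 409519 mod 8 = 7, so (329806/409519) = (+1)^1·(164903/409519); sign now +1
reciprocity: (164903/409519) = -1·(409519/164903) since 164903 mod 4 = 3, 409519 mod 4 = 3; sign now -1
(409519/164903) = (79713/164903)   [reduce mod 164903]
reciprocity: (79713/164903) = +1·(164903/79713) since 79713 mod 4 = 1, 164903 mod 4 = 3; sign now -1
(164903/79713) = (5477/79713)   [reduce mod 79713]
reciprocity: (5477/79713) = +1·(79713/5477) since 5477 mod 4 = 1, 79713 mod 4 = 1; sign now -1
(79713/5477) = (3035/5477)   [reduce mod 5477]
reciprocity: (3035/5477) = +1·(5477/3035) since 3035 mod 4 = 3, 5477 mod 4 = 1; sign now -1
(5477/3035) = (2442/3035)   [reduce mod 3035]
2442 = 2^1·1221; (2/3035) = -1 since 3035 mod 8 = 3, so (2442/3035) = (-1)^1·(1221/3035); sign now +1
reciprocity: (1221/3035) = +1·(3035/1221) since 1221 mod 4 = 1, 3035 mod 4 = 3; sign now +1
(3035/1221) = (593/1221)   [reduce mod 1221]
reciprocity: (593/1221) = +1·(1221/593) since 593 mod 4 = 1, 1221 mod 4 = 1; sign now +1
(1221/593) = (35/593)   [reduce mod 593]
reciprocity: (35/593) = +1·(593/35) since 35 mod 4 = 3, 593 mod 4 = 1; sign now +1
(593/35) = (33/35)   [reduce mod 35]
reciprocity: (33/35) = +1·(35/33) since 33 mod 4 = 1, 35 mod 4 = 3; sign now +1
(35/33) = (2/33)   [reduce mod 33]
2 = 2^1·1; (2/33) = +1 since 33 mod 8 = 1, so (2/33) = (+1)^1·(1/33); sign now +1
(1/33) = 1; final value = sign = +1

1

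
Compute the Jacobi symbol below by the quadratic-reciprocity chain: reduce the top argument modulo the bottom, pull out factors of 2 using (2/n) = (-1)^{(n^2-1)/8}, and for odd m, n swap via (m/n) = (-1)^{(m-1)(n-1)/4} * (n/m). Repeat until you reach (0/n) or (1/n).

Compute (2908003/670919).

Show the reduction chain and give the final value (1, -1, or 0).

(2908003/670919) = (224327/670919)   [reduce mod 670919]
reciprocity: (224327/670919) = -1·(670919/224327) since 224327 mod 4 = 3, 670919 mod 4 = 3; sign now -1
(670919/224327) = (222265/224327)   [reduce mod 224327]
reciprocity: (222265/224327) = +1·(224327/222265) since 222265 mod 4 = 1, 224327 mod 4 = 3; sign now -1
(224327/222265) = (2062/222265)   [reduce mod 222265]
2062 = 2^1·1031; (2/222265) = +1 since 222265 mod 8 = 1, so (2062/222265) = (+1)^1·(1031/222265); sign now -1
reciprocity: (1031/222265) = +1·(222265/1031) since 1031 mod 4 = 3, 222265 mod 4 = 1; sign now -1
(222265/1031) = (600/1031)   [reduce mod 1031]
600 = 2^3·75; (2/1031) = +1 since 1031 mod 8 = 7, so (600/1031) = (+1)^3·(75/1031); sign now -1
reciprocity: (75/1031) = -1·(1031/75) since 75 mod 4 = 3, 1031 mod 4 = 3; sign now +1
(1031/75) = (56/75)   [reduce mod 75]
56 = 2^3·7; (2/75) = -1 since 75 mod 8 = 3, so (56/75) = (-1)^3·(7/75); sign now -1
reciprocity: (7/75) = -1·(75/7) since 7 mod 4 = 3, 75 mod 4 = 3; sign now +1
(75/7) = (5/7)   [reduce mod 7]
reciprocity: (5/7) = +1·(7/5) since 5 mod 4 = 1, 7 mod 4 = 3; sign now +1
(7/5) = (2/5)   [reduce mod 5]
2 = 2^1·1; (2/5) = -1 since 5 mod 8 = 5, so (2/5) = (-1)^1·(1/5); sign now -1
(1/5) = 1; final value = sign = -1

-1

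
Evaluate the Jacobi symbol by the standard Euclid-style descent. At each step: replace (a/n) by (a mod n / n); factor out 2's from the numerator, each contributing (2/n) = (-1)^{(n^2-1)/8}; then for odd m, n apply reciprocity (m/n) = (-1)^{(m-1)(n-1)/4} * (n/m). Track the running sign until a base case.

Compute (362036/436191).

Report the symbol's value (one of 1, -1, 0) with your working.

362036 = 2^2·90509; (2/436191) = +1 since 436191 mod 8 = 7, so (362036/436191) = (+1)^2·(90509/436191); sign now +1
reciprocity: (90509/436191) = +1·(436191/90509) since 90509 mod 4 = 1, 436191 mod 4 = 3; sign now +1
(436191/90509) = (74155/90509)   [reduce mod 90509]
reciprocity: (74155/90509) = +1·(90509/74155) since 74155 mod 4 = 3, 90509 mod 4 = 1; sign now +1
(90509/74155) = (16354/74155)   [reduce mod 74155]
16354 = 2^1·8177; (2/74155) = -1 since 74155 mod 8 = 3, so (16354/74155) = (-1)^1·(8177/74155); sign now -1
reciprocity: (8177/74155) = +1·(74155/8177) since 8177 mod 4 = 1, 74155 mod 4 = 3; sign now -1
(74155/8177) = (562/8177)   [reduce mod 8177]
562 = 2^1·281; (2/8177) = +1 since 8177 mod 8 = 1, so (562/8177) = (+1)^1·(281/8177); sign now -1
reciprocity: (281/8177) = +1·(8177/281) since 281 mod 4 = 1, 8177 mod 4 = 1; sign now -1
(8177/281) = (28/281)   [reduce mod 281]
28 = 2^2·7; (2/281) = +1 since 281 mod 8 = 1, so (28/281) = (+1)^2·(7/281); sign now -1
reciprocity: (7/281) = +1·(281/7) since 7 mod 4 = 3, 281 mod 4 = 1; sign now -1
(281/7) = (1/7)   [reduce mod 7]
(1/7) = 1; final value = sign = -1

-1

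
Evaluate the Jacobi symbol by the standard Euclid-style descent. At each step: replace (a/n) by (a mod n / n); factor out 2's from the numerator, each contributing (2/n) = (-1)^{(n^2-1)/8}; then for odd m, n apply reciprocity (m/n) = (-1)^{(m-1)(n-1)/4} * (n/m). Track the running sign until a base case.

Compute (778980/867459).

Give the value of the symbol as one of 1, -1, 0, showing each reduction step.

0

factor out 2^2: 778980 = 2^2·194745; with 867459 mod 8 = 3, (2/867459) = -1; sign now +1; continue with (194745/867459)
flip (194745/867459) -> (867459/194745): both odd, 194745 mod 4 = 1, 867459 mod 4 = 3, so the flip contributes +1; sign now +1
(867459/194745): 867459 mod 194745 = 88479, so (867459/194745) = (88479/194745)
flip (88479/194745) -> (194745/88479): both odd, 88479 mod 4 = 3, 194745 mod 4 = 1, so the flip contributes +1; sign now +1
(194745/88479): 194745 mod 88479 = 17787, so (194745/88479) = (17787/88479)
flip (17787/88479) -> (88479/17787): both odd, 17787 mod 4 = 3, 88479 mod 4 = 3, so the flip contributes -1; sign now -1
(88479/17787): 88479 mod 17787 = 17331, so (88479/17787) = (17331/17787)
flip (17331/17787) -> (17787/17331): both odd, 17331 mod 4 = 3, 17787 mod 4 = 3, so the flip contributes -1; sign now +1
(17787/17331): 17787 mod 17331 = 456, so (17787/17331) = (456/17331)
factor out 2^3: 456 = 2^3·57; with 17331 mod 8 = 3, (2/17331) = -1; sign now -1; continue with (57/17331)
flip (57/17331) -> (17331/57): both odd, 57 mod 4 = 1, 17331 mod 4 = 3, so the flip contributes +1; sign now -1
(17331/57): 17331 mod 57 = 3, so (17331/57) = (3/57)
flip (3/57) -> (57/3): both odd, 3 mod 4 = 3, 57 mod 4 = 1, so the flip contributes +1; sign now -1
(57/3): 57 mod 3 = 0, so (57/3) = (0/3)
reached (0/3); gcd(a, n) > 1, so (0/3) = 0 and the symbol is 0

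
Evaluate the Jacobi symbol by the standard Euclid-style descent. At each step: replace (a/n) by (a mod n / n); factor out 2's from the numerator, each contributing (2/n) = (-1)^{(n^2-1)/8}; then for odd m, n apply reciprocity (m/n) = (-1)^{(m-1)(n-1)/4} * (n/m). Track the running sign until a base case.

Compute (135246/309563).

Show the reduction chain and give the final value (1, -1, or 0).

1

factor out 2^1: 135246 = 2^1·67623; with 309563 mod 8 = 3, (2/309563) = -1; sign now -1; continue with (67623/309563)
flip (67623/309563) -> (309563/67623): both odd, 67623 mod 4 = 3, 309563 mod 4 = 3, so the flip contributes -1; sign now +1
(309563/67623): 309563 mod 67623 = 39071, so (309563/67623) = (39071/67623)
flip (39071/67623) -> (67623/39071): both odd, 39071 mod 4 = 3, 67623 mod 4 = 3, so the flip contributes -1; sign now -1
(67623/39071): 67623 mod 39071 = 28552, so (67623/39071) = (28552/39071)
factor out 2^3: 28552 = 2^3·3569; with 39071 mod 8 = 7, (2/39071) = +1; sign now -1; continue with (3569/39071)
flip (3569/39071) -> (39071/3569): both odd, 3569 mod 4 = 1, 39071 mod 4 = 3, so the flip contributes +1; sign now -1
(39071/3569): 39071 mod 3569 = 3381, so (39071/3569) = (3381/3569)
flip (3381/3569) -> (3569/3381): both odd, 3381 mod 4 = 1, 3569 mod 4 = 1, so the flip contributes +1; sign now -1
(3569/3381): 3569 mod 3381 = 188, so (3569/3381) = (188/3381)
factor out 2^2: 188 = 2^2·47; with 3381 mod 8 = 5, (2/3381) = -1; sign now -1; continue with (47/3381)
flip (47/3381) -> (3381/47): both odd, 47 mod 4 = 3, 3381 mod 4 = 1, so the flip contributes +1; sign now -1
(3381/47): 3381 mod 47 = 44, so (3381/47) = (44/47)
factor out 2^2: 44 = 2^2·11; with 47 mod 8 = 7, (2/47) = +1; sign now -1; continue with (11/47)
flip (11/47) -> (47/11): both odd, 11 mod 4 = 3, 47 mod 4 = 3, so the flip contributes -1; sign now +1
(47/11): 47 mod 11 = 3, so (47/11) = (3/11)
flip (3/11) -> (11/3): both odd, 3 mod 4 = 3, 11 mod 4 = 3, so the flip contributes -1; sign now -1
(11/3): 11 mod 3 = 2, so (11/3) = (2/3)
factor out 2^1: 2 = 2^1·1; with 3 mod 8 = 3, (2/3) = -1; sign now +1; continue with (1/3)
reached (1/3) = 1, so the symbol is +1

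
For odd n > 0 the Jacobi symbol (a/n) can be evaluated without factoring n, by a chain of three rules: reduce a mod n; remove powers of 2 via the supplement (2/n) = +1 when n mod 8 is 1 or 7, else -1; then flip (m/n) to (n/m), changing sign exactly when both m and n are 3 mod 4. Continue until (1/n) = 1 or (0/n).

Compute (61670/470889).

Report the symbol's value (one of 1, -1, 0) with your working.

61670 = 2^1·30835; (2/470889) = +1 since 470889 mod 8 = 1, so (61670/470889) = (+1)^1·(30835/470889); sign now +1
reciprocity: (30835/470889) = +1·(470889/30835) since 30835 mod 4 = 3, 470889 mod 4 = 1; sign now +1
(470889/30835) = (8364/30835)   [reduce mod 30835]
8364 = 2^2·2091; (2/30835) = -1 since 30835 mod 8 = 3, so (8364/30835) = (-1)^2·(2091/30835); sign now +1
reciprocity: (2091/30835) = -1·(30835/2091) since 2091 mod 4 = 3, 30835 mod 4 = 3; sign now -1
(30835/2091) = (1561/2091)   [reduce mod 2091]
reciprocity: (1561/2091) = +1·(2091/1561) since 1561 mod 4 = 1, 2091 mod 4 = 3; sign now -1
(2091/1561) = (530/1561)   [reduce mod 1561]
530 = 2^1·265; (2/1561) = +1 since 1561 mod 8 = 1, so (530/1561) = (+1)^1·(265/1561); sign now -1
reciprocity: (265/1561) = +1·(1561/265) since 265 mod 4 = 1, 1561 mod 4 = 1; sign now -1
(1561/265) = (236/265)   [reduce mod 265]
236 = 2^2·59; (2/265) = +1 since 265 mod 8 = 1, so (236/265) = (+1)^2·(59/265); sign now -1
reciprocity: (59/265) = +1·(265/59) since 59 mod 4 = 3, 265 mod 4 = 1; sign now -1
(265/59) = (29/59)   [reduce mod 59]
reciprocity: (29/59) = +1·(59/29) since 29 mod 4 = 1, 59 mod 4 = 3; sign now -1
(59/29) = (1/29)   [reduce mod 29]
(1/29) = 1; final value = sign = -1

-1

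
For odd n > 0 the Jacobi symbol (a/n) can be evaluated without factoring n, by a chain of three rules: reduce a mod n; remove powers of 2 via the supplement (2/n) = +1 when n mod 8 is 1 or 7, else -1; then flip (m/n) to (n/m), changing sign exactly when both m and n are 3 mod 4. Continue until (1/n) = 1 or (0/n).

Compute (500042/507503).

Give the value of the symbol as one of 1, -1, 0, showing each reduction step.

1

500042 = 2^1·250021; (2/507503) = +1 since 507503 mod 8 = 7, so (500042/507503) = (+1)^1·(250021/507503); sign now +1
reciprocity: (250021/507503) = +1·(507503/250021) since 250021 mod 4 = 1, 507503 mod 4 = 3; sign now +1
(507503/250021) = (7461/250021)   [reduce mod 250021]
reciprocity: (7461/250021) = +1·(250021/7461) since 7461 mod 4 = 1, 250021 mod 4 = 1; sign now +1
(250021/7461) = (3808/7461)   [reduce mod 7461]
3808 = 2^5·119; (2/7461) = -1 since 7461 mod 8 = 5, so (3808/7461) = (-1)^5·(119/7461); sign now -1
reciprocity: (119/7461) = +1·(7461/119) since 119 mod 4 = 3, 7461 mod 4 = 1; sign now -1
(7461/119) = (83/119)   [reduce mod 119]
reciprocity: (83/119) = -1·(119/83) since 83 mod 4 = 3, 119 mod 4 = 3; sign now +1
(119/83) = (36/83)   [reduce mod 83]
36 = 2^2·9; (2/83) = -1 since 83 mod 8 = 3, so (36/83) = (-1)^2·(9/83); sign now +1
reciprocity: (9/83) = +1·(83/9) since 9 mod 4 = 1, 83 mod 4 = 3; sign now +1
(83/9) = (2/9)   [reduce mod 9]
2 = 2^1·1; (2/9) = +1 since 9 mod 8 = 1, so (2/9) = (+1)^1·(1/9); sign now +1
(1/9) = 1; final value = sign = +1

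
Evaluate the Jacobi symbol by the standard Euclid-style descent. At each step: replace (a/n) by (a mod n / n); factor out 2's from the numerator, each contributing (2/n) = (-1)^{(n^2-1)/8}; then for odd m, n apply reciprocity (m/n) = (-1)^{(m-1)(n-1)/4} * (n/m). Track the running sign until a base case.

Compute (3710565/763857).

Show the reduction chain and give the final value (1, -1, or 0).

(3710565/763857) = (655137/763857)   [reduce mod 763857]
reciprocity: (655137/763857) = +1·(763857/655137) since 655137 mod 4 = 1, 763857 mod 4 = 1; sign now +1
(763857/655137) = (108720/655137)   [reduce mod 655137]
108720 = 2^4·6795; (2/655137) = +1 since 655137 mod 8 = 1, so (108720/655137) = (+1)^4·(6795/655137); sign now +1
reciprocity: (6795/655137) = +1·(655137/6795) since 6795 mod 4 = 3, 655137 mod 4 = 1; sign now +1
(655137/6795) = (2817/6795)   [reduce mod 6795]
reciprocity: (2817/6795) = +1·(6795/2817) since 2817 mod 4 = 1, 6795 mod 4 = 3; sign now +1
(6795/2817) = (1161/2817)   [reduce mod 2817]
reciprocity: (1161/2817) = +1·(2817/1161) since 1161 mod 4 = 1, 2817 mod 4 = 1; sign now +1
(2817/1161) = (495/1161)   [reduce mod 1161]
reciprocity: (495/1161) = +1·(1161/495) since 495 mod 4 = 3, 1161 mod 4 = 1; sign now +1
(1161/495) = (171/495)   [reduce mod 495]
reciprocity: (171/495) = -1·(495/171) since 171 mod 4 = 3, 495 mod 4 = 3; sign now -1
(495/171) = (153/171)   [reduce mod 171]
reciprocity: (153/171) = +1·(171/153) since 153 mod 4 = 1, 171 mod 4 = 3; sign now -1
(171/153) = (18/153)   [reduce mod 153]
18 = 2^1·9; (2/153) = +1 since 153 mod 8 = 1, so (18/153) = (+1)^1·(9/153); sign now -1
reciprocity: (9/153) = +1·(153/9) since 9 mod 4 = 1, 153 mod 4 = 1; sign now -1
(153/9) = (0/9)   [reduce mod 9]
(0/9) = 0   [gcd(a, n) > 1]; final value = 0

0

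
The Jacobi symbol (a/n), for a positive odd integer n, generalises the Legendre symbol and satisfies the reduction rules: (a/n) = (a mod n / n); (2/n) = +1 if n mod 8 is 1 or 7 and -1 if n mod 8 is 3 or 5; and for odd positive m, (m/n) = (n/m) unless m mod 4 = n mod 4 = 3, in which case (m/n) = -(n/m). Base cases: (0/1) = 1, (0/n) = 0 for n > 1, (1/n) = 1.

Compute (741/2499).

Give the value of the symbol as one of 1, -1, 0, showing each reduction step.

reciprocity: (741/2499) = +1·(2499/741) since 741 mod 4 = 1, 2499 mod 4 = 3; sign now +1
(2499/741) = (276/741)   [reduce mod 741]
276 = 2^2·69; (2/741) = -1 since 741 mod 8 = 5, so (276/741) = (-1)^2·(69/741); sign now +1
reciprocity: (69/741) = +1·(741/69) since 69 mod 4 = 1, 741 mod 4 = 1; sign now +1
(741/69) = (51/69)   [reduce mod 69]
reciprocity: (51/69) = +1·(69/51) since 51 mod 4 = 3, 69 mod 4 = 1; sign now +1
(69/51) = (18/51)   [reduce mod 51]
18 = 2^1·9; (2/51) = -1 since 51 mod 8 = 3, so (18/51) = (-1)^1·(9/51); sign now -1
reciprocity: (9/51) = +1·(51/9) since 9 mod 4 = 1, 51 mod 4 = 3; sign now -1
(51/9) = (6/9)   [reduce mod 9]
6 = 2^1·3; (2/9) = +1 since 9 mod 8 = 1, so (6/9) = (+1)^1·(3/9); sign now -1
reciprocity: (3/9) = +1·(9/3) since 3 mod 4 = 3, 9 mod 4 = 1; sign now -1
(9/3) = (0/3)   [reduce mod 3]
(0/3) = 0   [gcd(a, n) > 1]; final value = 0

0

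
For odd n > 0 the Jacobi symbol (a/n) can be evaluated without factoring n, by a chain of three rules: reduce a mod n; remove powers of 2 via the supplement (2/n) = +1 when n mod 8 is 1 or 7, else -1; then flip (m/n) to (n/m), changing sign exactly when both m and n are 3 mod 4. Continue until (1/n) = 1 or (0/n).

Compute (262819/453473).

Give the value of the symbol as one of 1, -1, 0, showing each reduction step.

-1

reciprocity: (262819/453473) = +1·(453473/262819) since 262819 mod 4 = 3, 453473 mod 4 = 1; sign now +1
(453473/262819) = (190654/262819)   [reduce mod 262819]
190654 = 2^1·95327; (2/262819) = -1 since 262819 mod 8 = 3, so (190654/262819) = (-1)^1·(95327/262819); sign now -1
reciprocity: (95327/262819) = -1·(262819/95327) since 95327 mod 4 = 3, 262819 mod 4 = 3; sign now +1
(262819/95327) = (72165/95327)   [reduce mod 95327]
reciprocity: (72165/95327) = +1·(95327/72165) since 72165 mod 4 = 1, 95327 mod 4 = 3; sign now +1
(95327/72165) = (23162/72165)   [reduce mod 72165]
23162 = 2^1·11581; (2/72165) = -1 since 72165 mod 8 = 5, so (23162/72165) = (-1)^1·(11581/72165); sign now -1
reciprocity: (11581/72165) = +1·(72165/11581) since 11581 mod 4 = 1, 72165 mod 4 = 1; sign now -1
(72165/11581) = (2679/11581)   [reduce mod 11581]
reciprocity: (2679/11581) = +1·(11581/2679) since 2679 mod 4 = 3, 11581 mod 4 = 1; sign now -1
(11581/2679) = (865/2679)   [reduce mod 2679]
reciprocity: (865/2679) = +1·(2679/865) since 865 mod 4 = 1, 2679 mod 4 = 3; sign now -1
(2679/865) = (84/865)   [reduce mod 865]
84 = 2^2·21; (2/865) = +1 since 865 mod 8 = 1, so (84/865) = (+1)^2·(21/865); sign now -1
reciprocity: (21/865) = +1·(865/21) since 21 mod 4 = 1, 865 mod 4 = 1; sign now -1
(865/21) = (4/21)   [reduce mod 21]
4 = 2^2·1; (2/21) = -1 since 21 mod 8 = 5, so (4/21) = (-1)^2·(1/21); sign now -1
(1/21) = 1; final value = sign = -1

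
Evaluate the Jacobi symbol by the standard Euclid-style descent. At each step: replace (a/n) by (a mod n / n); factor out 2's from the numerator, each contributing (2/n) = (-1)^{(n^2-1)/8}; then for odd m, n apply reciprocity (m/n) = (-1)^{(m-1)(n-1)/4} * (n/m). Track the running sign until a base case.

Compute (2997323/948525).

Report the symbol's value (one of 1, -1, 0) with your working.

1

(2997323/948525): 2997323 mod 948525 = 151748, so (2997323/948525) = (151748/948525)
factor out 2^2: 151748 = 2^2·37937; with 948525 mod 8 = 5, (2/948525) = -1; sign now +1; continue with (37937/948525)
flip (37937/948525) -> (948525/37937): both odd, 37937 mod 4 = 1, 948525 mod 4 = 1, so the flip contributes +1; sign now +1
(948525/37937): 948525 mod 37937 = 100, so (948525/37937) = (100/37937)
factor out 2^2: 100 = 2^2·25; with 37937 mod 8 = 1, (2/37937) = +1; sign now +1; continue with (25/37937)
flip (25/37937) -> (37937/25): both odd, 25 mod 4 = 1, 37937 mod 4 = 1, so the flip contributes +1; sign now +1
(37937/25): 37937 mod 25 = 12, so (37937/25) = (12/25)
factor out 2^2: 12 = 2^2·3; with 25 mod 8 = 1, (2/25) = +1; sign now +1; continue with (3/25)
flip (3/25) -> (25/3): both odd, 3 mod 4 = 3, 25 mod 4 = 1, so the flip contributes +1; sign now +1
(25/3): 25 mod 3 = 1, so (25/3) = (1/3)
reached (1/3) = 1, so the symbol is +1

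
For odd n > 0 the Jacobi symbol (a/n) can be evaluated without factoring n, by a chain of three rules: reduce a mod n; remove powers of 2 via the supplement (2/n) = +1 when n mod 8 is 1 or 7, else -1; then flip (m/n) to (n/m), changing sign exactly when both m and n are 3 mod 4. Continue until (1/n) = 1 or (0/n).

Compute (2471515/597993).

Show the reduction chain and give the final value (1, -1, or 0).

1

(2471515/597993): 2471515 mod 597993 = 79543, so (2471515/597993) = (79543/597993)
flip (79543/597993) -> (597993/79543): both odd, 79543 mod 4 = 3, 597993 mod 4 = 1, so the flip contributes +1; sign now +1
(597993/79543): 597993 mod 79543 = 41192, so (597993/79543) = (41192/79543)
factor out 2^3: 41192 = 2^3·5149; with 79543 mod 8 = 7, (2/79543) = +1; sign now +1; continue with (5149/79543)
flip (5149/79543) -> (79543/5149): both odd, 5149 mod 4 = 1, 79543 mod 4 = 3, so the flip contributes +1; sign now +1
(79543/5149): 79543 mod 5149 = 2308, so (79543/5149) = (2308/5149)
factor out 2^2: 2308 = 2^2·577; with 5149 mod 8 = 5, (2/5149) = -1; sign now +1; continue with (577/5149)
flip (577/5149) -> (5149/577): both odd, 577 mod 4 = 1, 5149 mod 4 = 1, so the flip contributes +1; sign now +1
(5149/577): 5149 mod 577 = 533, so (5149/577) = (533/577)
flip (533/577) -> (577/533): both odd, 533 mod 4 = 1, 577 mod 4 = 1, so the flip contributes +1; sign now +1
(577/533): 577 mod 533 = 44, so (577/533) = (44/533)
factor out 2^2: 44 = 2^2·11; with 533 mod 8 = 5, (2/533) = -1; sign now +1; continue with (11/533)
flip (11/533) -> (533/11): both odd, 11 mod 4 = 3, 533 mod 4 = 1, so the flip contributes +1; sign now +1
(533/11): 533 mod 11 = 5, so (533/11) = (5/11)
flip (5/11) -> (11/5): both odd, 5 mod 4 = 1, 11 mod 4 = 3, so the flip contributes +1; sign now +1
(11/5): 11 mod 5 = 1, so (11/5) = (1/5)
reached (1/5) = 1, so the symbol is +1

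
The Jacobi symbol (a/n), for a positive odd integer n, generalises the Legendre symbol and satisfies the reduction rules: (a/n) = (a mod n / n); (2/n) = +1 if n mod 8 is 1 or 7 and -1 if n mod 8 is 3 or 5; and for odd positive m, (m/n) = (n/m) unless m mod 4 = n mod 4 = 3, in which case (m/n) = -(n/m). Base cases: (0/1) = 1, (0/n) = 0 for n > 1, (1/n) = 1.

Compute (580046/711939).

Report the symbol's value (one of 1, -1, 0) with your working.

-1

580046 = 2^1·290023; (2/711939) = -1 since 711939 mod 8 = 3, so (580046/711939) = (-1)^1·(290023/711939); sign now -1
reciprocity: (290023/711939) = -1·(711939/290023) since 290023 mod 4 = 3, 711939 mod 4 = 3; sign now +1
(711939/290023) = (131893/290023)   [reduce mod 290023]
reciprocity: (131893/290023) = +1·(290023/131893) since 131893 mod 4 = 1, 290023 mod 4 = 3; sign now +1
(290023/131893) = (26237/131893)   [reduce mod 131893]
reciprocity: (26237/131893) = +1·(131893/26237) since 26237 mod 4 = 1, 131893 mod 4 = 1; sign now +1
(131893/26237) = (708/26237)   [reduce mod 26237]
708 = 2^2·177; (2/26237) = -1 since 26237 mod 8 = 5, so (708/26237) = (-1)^2·(177/26237); sign now +1
reciprocity: (177/26237) = +1·(26237/177) since 177 mod 4 = 1, 26237 mod 4 = 1; sign now +1
(26237/177) = (41/177)   [reduce mod 177]
reciprocity: (41/177) = +1·(177/41) since 41 mod 4 = 1, 177 mod 4 = 1; sign now +1
(177/41) = (13/41)   [reduce mod 41]
reciprocity: (13/41) = +1·(41/13) since 13 mod 4 = 1, 41 mod 4 = 1; sign now +1
(41/13) = (2/13)   [reduce mod 13]
2 = 2^1·1; (2/13) = -1 since 13 mod 8 = 5, so (2/13) = (-1)^1·(1/13); sign now -1
(1/13) = 1; final value = sign = -1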